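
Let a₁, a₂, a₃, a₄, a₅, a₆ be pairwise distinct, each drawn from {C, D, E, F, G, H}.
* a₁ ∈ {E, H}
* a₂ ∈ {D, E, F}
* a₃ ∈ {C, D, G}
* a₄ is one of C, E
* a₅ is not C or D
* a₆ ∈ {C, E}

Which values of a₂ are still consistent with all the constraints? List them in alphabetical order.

The 2 variables a₄ and a₆ are confined to {C, E}, which locks those values in; drop them from a₁, a₂, a₃, a₅.
That leaves a₁ = H. Eliminate H elsewhere: a₅.
No further eliminations apply; a₂ can still be any of D, F.

D, F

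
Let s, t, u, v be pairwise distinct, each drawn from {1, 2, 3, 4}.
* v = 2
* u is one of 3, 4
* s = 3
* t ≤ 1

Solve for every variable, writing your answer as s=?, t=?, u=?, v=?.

s=3, t=1, u=4, v=2

s must be 3 (only option left). Remove 3 from u.
t must be 1 (only option left).
That leaves u = 4.
v has just one choice, so v = 2.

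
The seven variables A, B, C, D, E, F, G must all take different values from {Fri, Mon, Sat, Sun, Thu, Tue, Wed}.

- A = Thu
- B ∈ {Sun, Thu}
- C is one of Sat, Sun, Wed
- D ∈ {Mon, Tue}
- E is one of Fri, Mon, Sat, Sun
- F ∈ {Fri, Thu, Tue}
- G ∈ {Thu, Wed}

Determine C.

A has just one choice, so A = Thu. So B, F, G can't be Thu.
B must be Sun (only option left). Remove Sun from C, E.
That leaves G = Wed. Strike Wed from C.
So C = Sat.

Sat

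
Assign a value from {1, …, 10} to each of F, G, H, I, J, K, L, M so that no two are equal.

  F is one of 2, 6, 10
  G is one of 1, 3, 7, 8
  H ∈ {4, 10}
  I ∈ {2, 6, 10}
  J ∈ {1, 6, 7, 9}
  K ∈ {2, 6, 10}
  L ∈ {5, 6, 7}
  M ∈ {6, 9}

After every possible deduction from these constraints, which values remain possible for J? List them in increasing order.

1, 7

F, I, K between them cover only {2, 6, 10} — a naked triple. Remove those values from H, J, L, M.
That leaves H = 4.
That leaves M = 9. Strike 9 from J.
No further eliminations apply; J can still be any of 1, 7.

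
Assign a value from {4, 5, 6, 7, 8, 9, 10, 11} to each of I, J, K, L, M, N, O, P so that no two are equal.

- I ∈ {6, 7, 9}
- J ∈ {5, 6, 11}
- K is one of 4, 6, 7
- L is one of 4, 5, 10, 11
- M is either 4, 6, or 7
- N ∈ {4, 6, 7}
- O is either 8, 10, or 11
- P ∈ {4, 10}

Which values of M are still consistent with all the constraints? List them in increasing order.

The 8 variables together cover exactly {4, 5, 6, 7, 8, 9, 10, 11} — 8 values for 8 variables — and 8 appears only in O's list, so O = 8.
The 7 still-open variables together cover exactly {4, 5, 6, 7, 9, 10, 11} — 7 values for 7 variables — and 9 appears only in I's list, so I = 9.
The 3 variables K, M, N are confined to {4, 6, 7}, which locks those values in; drop them from J, L, P.
That leaves P = 10. Strike 10 from L.
No further eliminations apply; M can still be any of 4, 6, 7.

4, 6, 7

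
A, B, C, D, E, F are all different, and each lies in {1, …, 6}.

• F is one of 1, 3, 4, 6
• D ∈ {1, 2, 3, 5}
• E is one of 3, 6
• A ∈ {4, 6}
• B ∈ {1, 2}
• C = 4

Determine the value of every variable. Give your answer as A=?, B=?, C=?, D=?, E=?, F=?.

A=6, B=2, C=4, D=5, E=3, F=1

C has just one choice, so C = 4. So A, F can't be 4.
A has just one choice, so A = 6. So E, F can't be 6.
E must be 3 (only option left). So D, F can't be 3.
F's domain is down to {1}, so F = 1. Eliminate 1 elsewhere: B, D.
B must be 2 (only option left). So D can't be 2.
D has just one choice, so D = 5.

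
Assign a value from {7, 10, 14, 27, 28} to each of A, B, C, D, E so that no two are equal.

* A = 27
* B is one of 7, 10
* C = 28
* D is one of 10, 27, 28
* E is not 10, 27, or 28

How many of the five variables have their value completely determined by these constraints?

A must be 27 (only option left). Remove 27 from D.
C's domain is down to {28}, so C = 28. Remove 28 from D.
That leaves D = 10. Remove 10 from B.
B must be 7 (only option left). So E can't be 7.
E's domain is down to {14}, so E = 14.
Every variable is fixed: A=27, B=7, C=28, D=10, E=14. That makes 5.

5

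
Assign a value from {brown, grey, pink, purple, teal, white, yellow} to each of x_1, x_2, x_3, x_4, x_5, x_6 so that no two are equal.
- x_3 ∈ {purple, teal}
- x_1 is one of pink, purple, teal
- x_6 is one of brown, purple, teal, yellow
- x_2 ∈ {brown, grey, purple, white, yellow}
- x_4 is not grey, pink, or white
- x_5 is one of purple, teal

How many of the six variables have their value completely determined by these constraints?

1

x_3 and x_5 between them cover only {purple, teal} — a naked pair. Remove those values from x_1, x_2, x_4, x_6.
That leaves x_1 = pink.
x_4 and x_6 share exactly the 2 values {brown, yellow}; by pigeonhole those values go to them, so strike brown, yellow from x_2.
Determined: x_1=pink. The other variables each still have more than one consistent value. That makes 1.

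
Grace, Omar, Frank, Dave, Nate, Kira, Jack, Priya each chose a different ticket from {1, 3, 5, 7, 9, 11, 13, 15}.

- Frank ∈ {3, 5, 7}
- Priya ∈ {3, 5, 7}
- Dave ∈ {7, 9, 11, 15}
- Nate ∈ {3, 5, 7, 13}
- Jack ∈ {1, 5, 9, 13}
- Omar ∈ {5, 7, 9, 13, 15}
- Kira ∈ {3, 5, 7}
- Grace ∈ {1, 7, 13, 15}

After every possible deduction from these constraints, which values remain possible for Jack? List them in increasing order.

Among the 8 variables, 11 fits only Dave (and all 8 values in {1, 3, 5, 7, 9, 11, 13, 15} must be used), so Dave = 11.
Frank, Kira, Priya between them cover only {3, 5, 7} — a naked triple. Remove those values from Grace, Omar, Nate, Jack.
Nate's domain is down to {13}, so Nate = 13. Strike 13 from Grace, Omar, Jack.
No further eliminations apply; Jack can still be any of 1, 9.

1, 9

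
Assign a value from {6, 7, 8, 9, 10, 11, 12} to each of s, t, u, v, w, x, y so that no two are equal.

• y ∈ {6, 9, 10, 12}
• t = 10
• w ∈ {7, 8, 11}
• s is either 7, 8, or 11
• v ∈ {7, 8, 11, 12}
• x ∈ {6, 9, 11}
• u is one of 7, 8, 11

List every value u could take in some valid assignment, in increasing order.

7, 8, 11

t has just one choice, so t = 10. Remove 10 from y.
s, u, w between them cover only {7, 8, 11} — a naked triple. Remove those values from v, x.
v has just one choice, so v = 12. Remove 12 from y.
No further eliminations apply; u can still be any of 7, 8, 11.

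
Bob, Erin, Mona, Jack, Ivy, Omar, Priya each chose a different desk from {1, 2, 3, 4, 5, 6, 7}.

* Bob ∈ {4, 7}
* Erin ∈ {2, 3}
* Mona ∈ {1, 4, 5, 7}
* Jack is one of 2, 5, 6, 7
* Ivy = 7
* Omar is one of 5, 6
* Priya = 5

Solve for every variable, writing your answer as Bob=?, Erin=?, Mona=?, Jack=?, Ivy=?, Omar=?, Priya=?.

Bob=4, Erin=3, Mona=1, Jack=2, Ivy=7, Omar=6, Priya=5

Ivy has just one choice, so Ivy = 7. So Bob, Mona, Jack can't be 7.
That leaves Priya = 5. So Mona, Jack, Omar can't be 5.
Bob must be 4 (only option left). So Mona can't be 4.
Mona has just one choice, so Mona = 1.
Omar has just one choice, so Omar = 6. Remove 6 from Jack.
That leaves Jack = 2. Strike 2 from Erin.
That leaves Erin = 3.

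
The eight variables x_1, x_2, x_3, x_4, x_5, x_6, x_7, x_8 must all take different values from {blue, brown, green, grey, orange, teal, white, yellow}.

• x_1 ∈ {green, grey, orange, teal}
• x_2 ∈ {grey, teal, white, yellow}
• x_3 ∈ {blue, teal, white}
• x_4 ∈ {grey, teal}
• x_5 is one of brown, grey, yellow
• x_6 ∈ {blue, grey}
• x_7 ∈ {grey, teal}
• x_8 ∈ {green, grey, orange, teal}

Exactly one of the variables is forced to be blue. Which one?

x_6

The 8 variables draw from only 8 values {blue, brown, green, grey, orange, teal, white, yellow}, so each is used; only x_5 can be brown, hence x_5 = brown.
Among the 7 still-open variables, yellow fits only x_2 (and all 7 values in {blue, green, grey, orange, teal, white, yellow} must be used), so x_2 = yellow.
The 6 still-open variables draw from only 6 values {blue, green, grey, orange, teal, white}, so each is used; only x_3 can be white, hence x_3 = white.
The 5 still-open variables together cover exactly {blue, green, grey, orange, teal} — 5 values for 5 variables — and blue appears only in x_6's list, so x_6 = blue.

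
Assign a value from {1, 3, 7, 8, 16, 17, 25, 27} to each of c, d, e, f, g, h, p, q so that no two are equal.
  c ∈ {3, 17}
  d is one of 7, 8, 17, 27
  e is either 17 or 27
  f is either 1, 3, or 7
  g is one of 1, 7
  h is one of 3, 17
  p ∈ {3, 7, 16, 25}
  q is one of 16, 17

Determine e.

27

Among the 8 variables, 8 fits only d (and all 8 values in {1, 3, 7, 8, 16, 17, 25, 27} must be used), so d = 8.
The 7 still-open variables draw from only 7 values {1, 3, 7, 16, 17, 25, 27}, so each is used; only p can be 25, hence p = 25.
Among the 6 still-open variables, 16 fits only q (and all 6 values in {1, 3, 7, 16, 17, 27} must be used), so q = 16.
The 5 still-open variables draw from only 5 values {1, 3, 7, 17, 27}, so each is used; only e can be 27, hence e = 27.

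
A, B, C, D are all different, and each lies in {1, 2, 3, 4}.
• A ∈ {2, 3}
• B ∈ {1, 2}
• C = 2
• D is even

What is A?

3

C must be 2 (only option left). Remove 2 from A, B, D.
So A = 3.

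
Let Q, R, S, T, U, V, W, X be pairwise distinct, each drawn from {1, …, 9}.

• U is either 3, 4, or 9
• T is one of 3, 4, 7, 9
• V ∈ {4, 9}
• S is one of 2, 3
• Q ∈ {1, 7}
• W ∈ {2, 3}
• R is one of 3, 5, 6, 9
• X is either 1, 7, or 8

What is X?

8

S and W share exactly the 2 values {2, 3}; by pigeonhole those values go to them, so strike 2, 3 from R, T, U.
U and V between them cover only {4, 9} — a naked pair. Remove those values from R, T.
T must be 7 (only option left). Remove 7 from Q, X.
That leaves Q = 1. So X can't be 1.
So X = 8.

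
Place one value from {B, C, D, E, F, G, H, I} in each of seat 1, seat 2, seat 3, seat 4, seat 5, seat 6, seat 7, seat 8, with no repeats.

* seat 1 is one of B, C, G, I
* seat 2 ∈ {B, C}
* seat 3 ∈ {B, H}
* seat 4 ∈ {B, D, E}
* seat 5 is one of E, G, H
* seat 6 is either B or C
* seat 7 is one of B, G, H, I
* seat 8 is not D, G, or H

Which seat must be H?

Among the 8 variables, D fits only seat 4 (and all 8 values in {B, C, D, E, F, G, H, I} must be used), so seat 4 = D.
The 7 still-open variables draw from only 7 values {B, C, E, F, G, H, I}, so each is used; only seat 8 can be F, hence seat 8 = F.
The 6 still-open variables draw from only 6 values {B, C, E, G, H, I}, so each is used; only seat 5 can be E, hence seat 5 = E.
The 2 variables seat 2 and seat 6 are confined to {B, C}, which locks those values in; drop them from seat 1, seat 3, seat 7.
So H goes to seat 3.

seat 3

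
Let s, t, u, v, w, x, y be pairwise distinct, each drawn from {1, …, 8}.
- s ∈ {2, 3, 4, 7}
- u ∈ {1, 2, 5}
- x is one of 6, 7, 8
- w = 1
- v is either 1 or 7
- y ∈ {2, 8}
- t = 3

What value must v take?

t has just one choice, so t = 3. Eliminate 3 elsewhere: s.
w has just one choice, so w = 1. So u, v can't be 1.
So v = 7.

7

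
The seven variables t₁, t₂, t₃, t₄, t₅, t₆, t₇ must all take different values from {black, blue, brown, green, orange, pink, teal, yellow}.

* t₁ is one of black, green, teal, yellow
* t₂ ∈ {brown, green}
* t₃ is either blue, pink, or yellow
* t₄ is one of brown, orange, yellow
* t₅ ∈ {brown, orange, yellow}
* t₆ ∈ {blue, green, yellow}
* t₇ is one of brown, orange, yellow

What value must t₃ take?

pink

t₄, t₅, t₇ share exactly the 3 values {brown, orange, yellow}; by pigeonhole those values go to them, so strike brown, orange, yellow from t₁, t₂, t₃, t₆.
t₂ must be green (only option left). Strike green from t₁, t₆.
t₆ has just one choice, so t₆ = blue. Remove blue from t₃.
So t₃ = pink.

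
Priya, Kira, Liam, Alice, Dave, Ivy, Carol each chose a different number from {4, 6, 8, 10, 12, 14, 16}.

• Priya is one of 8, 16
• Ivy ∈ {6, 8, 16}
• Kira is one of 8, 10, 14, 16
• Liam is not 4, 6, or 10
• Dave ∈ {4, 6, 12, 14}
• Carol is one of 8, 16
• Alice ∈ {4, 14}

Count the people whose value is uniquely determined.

The 7 variables together cover exactly {4, 6, 8, 10, 12, 14, 16} — 7 values for 7 variables — and 10 appears only in Kira's list, so Kira = 10.
Priya and Carol share exactly the 2 values {8, 16}; by pigeonhole those values go to them, so strike 8, 16 from Liam, Ivy.
Ivy must be 6 (only option left). So Dave can't be 6.
Determined: Kira=10, Ivy=6. The other people each still have more than one consistent value. That makes 2.

2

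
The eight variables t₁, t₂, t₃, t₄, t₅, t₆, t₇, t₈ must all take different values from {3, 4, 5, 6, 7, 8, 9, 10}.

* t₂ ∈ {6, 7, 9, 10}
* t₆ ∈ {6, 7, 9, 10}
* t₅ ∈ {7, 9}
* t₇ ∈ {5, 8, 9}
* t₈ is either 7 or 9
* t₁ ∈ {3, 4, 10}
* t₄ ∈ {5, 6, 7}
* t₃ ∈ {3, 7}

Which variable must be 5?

t₄

The 8 variables draw from only 8 values {3, 4, 5, 6, 7, 8, 9, 10}, so each is used; only t₁ can be 4, hence t₁ = 4.
Among the 7 still-open variables, 3 fits only t₃ (and all 7 values in {3, 5, 6, 7, 8, 9, 10} must be used), so t₃ = 3.
The 6 still-open variables together cover exactly {5, 6, 7, 8, 9, 10} — 6 values for 6 variables — and 8 appears only in t₇'s list, so t₇ = 8.
Among the 5 still-open variables, 5 fits only t₄ (and all 5 values in {5, 6, 7, 9, 10} must be used), so t₄ = 5.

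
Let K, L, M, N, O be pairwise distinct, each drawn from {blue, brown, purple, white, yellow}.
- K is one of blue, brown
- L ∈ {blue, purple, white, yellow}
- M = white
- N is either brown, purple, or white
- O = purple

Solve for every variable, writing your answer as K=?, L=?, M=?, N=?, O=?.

K=blue, L=yellow, M=white, N=brown, O=purple

M's domain is down to {white}, so M = white. So L, N can't be white.
O must be purple (only option left). So L, N can't be purple.
That leaves N = brown. So K can't be brown.
K has just one choice, so K = blue. Strike blue from L.
That leaves L = yellow.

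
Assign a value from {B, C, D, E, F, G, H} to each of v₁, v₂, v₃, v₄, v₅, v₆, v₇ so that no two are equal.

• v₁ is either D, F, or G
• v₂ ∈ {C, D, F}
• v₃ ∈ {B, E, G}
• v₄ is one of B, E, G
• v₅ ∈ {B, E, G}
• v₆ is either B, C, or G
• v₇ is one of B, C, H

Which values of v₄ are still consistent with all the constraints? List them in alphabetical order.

B, E, G

Among the 7 variables, H fits only v₇ (and all 7 values in {B, C, D, E, F, G, H} must be used), so v₇ = H.
The 3 variables v₃, v₄, v₅ are confined to {B, E, G}, which locks those values in; drop them from v₁, v₆.
v₆'s domain is down to {C}, so v₆ = C. Eliminate C elsewhere: v₂.
No further eliminations apply; v₄ can still be any of B, E, G.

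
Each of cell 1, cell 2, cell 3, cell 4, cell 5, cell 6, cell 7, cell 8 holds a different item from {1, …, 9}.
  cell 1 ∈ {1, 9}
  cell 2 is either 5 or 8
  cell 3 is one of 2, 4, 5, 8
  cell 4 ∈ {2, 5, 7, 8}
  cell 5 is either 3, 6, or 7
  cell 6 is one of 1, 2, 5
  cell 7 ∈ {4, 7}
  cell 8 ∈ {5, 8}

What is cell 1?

The 2 variables cell 2 and cell 8 are confined to {5, 8}, which locks those values in; drop them from cell 3, cell 4, cell 6.
cell 3, cell 4, cell 7 between them cover only {2, 4, 7} — a naked triple. Remove those values from cell 5, cell 6.
That leaves cell 6 = 1. Eliminate 1 elsewhere: cell 1.
So cell 1 = 9.

9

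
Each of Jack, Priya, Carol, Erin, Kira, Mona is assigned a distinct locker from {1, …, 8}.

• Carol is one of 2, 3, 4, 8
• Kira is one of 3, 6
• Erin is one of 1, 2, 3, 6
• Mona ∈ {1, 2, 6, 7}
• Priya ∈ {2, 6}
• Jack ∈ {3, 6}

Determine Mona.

7

The 2 variables Jack and Kira are confined to {3, 6}, which locks those values in; drop them from Priya, Carol, Erin, Mona.
That leaves Priya = 2. Strike 2 from Carol, Erin, Mona.
Erin has just one choice, so Erin = 1. Strike 1 from Mona.
So Mona = 7.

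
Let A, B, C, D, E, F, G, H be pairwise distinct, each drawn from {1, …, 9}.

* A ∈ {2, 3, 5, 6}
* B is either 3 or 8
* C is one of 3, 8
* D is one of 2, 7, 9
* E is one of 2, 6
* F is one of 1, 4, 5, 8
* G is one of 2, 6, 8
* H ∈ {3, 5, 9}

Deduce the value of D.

7

The 2 variables B and C are confined to {3, 8}, which locks those values in; drop them from A, F, G, H.
E and G share exactly the 2 values {2, 6}; by pigeonhole those values go to them, so strike 2, 6 from A, D.
That leaves A = 5. Strike 5 from F, H.
That leaves H = 9. Strike 9 from D.
So D = 7.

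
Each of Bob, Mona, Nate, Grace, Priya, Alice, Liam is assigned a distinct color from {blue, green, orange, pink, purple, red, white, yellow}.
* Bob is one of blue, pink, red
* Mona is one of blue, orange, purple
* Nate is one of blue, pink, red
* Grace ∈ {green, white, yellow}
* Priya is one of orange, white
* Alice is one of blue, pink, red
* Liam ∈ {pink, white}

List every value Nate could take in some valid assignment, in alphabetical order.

The 3 variables Bob, Nate, Alice are confined to {blue, pink, red}, which locks those values in; drop them from Mona, Liam.
Liam has just one choice, so Liam = white. Eliminate white elsewhere: Grace, Priya.
Priya's domain is down to {orange}, so Priya = orange. Strike orange from Mona.
That leaves Mona = purple.
No further eliminations apply; Nate can still be any of blue, pink, red.

blue, pink, red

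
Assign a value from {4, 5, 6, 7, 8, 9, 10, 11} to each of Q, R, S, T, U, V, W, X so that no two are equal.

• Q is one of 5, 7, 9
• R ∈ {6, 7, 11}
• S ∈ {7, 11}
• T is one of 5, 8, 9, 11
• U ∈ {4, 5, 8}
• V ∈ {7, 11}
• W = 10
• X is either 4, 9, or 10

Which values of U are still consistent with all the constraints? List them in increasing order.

W must be 10 (only option left). Eliminate 10 elsewhere: X.
The 7 still-open variables draw from only 7 values {4, 5, 6, 7, 8, 9, 11}, so each is used; only R can be 6, hence R = 6.
S and V share exactly the 2 values {7, 11}; by pigeonhole those values go to them, so strike 7, 11 from Q, T.
No further eliminations apply; U can still be any of 4, 5, 8.

4, 5, 8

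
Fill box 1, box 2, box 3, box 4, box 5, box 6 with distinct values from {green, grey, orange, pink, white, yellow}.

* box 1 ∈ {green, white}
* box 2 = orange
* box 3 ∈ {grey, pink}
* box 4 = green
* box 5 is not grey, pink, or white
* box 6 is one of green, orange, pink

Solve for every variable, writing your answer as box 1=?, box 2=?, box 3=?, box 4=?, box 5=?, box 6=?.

box 1=white, box 2=orange, box 3=grey, box 4=green, box 5=yellow, box 6=pink

box 2's domain is down to {orange}, so box 2 = orange. Strike orange from box 5, box 6.
box 4's domain is down to {green}, so box 4 = green. Strike green from box 1, box 5, box 6.
box 5 must be yellow (only option left).
That leaves box 6 = pink. Remove pink from box 3.
box 1's domain is down to {white}, so box 1 = white.
box 3 has just one choice, so box 3 = grey.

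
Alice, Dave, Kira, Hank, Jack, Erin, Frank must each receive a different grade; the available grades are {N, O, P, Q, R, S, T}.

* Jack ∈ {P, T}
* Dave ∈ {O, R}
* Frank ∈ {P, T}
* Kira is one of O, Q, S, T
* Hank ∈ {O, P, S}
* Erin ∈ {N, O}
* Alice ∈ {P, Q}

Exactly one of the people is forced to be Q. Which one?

Alice

Among the 7 variables, N fits only Erin (and all 7 values in {N, O, P, Q, R, S, T} must be used), so Erin = N.
The 6 still-open variables together cover exactly {O, P, Q, R, S, T} — 6 values for 6 variables — and R appears only in Dave's list, so Dave = R.
The 2 variables Jack and Frank are confined to {P, T}, which locks those values in; drop them from Alice, Kira, Hank.
So Q goes to Alice.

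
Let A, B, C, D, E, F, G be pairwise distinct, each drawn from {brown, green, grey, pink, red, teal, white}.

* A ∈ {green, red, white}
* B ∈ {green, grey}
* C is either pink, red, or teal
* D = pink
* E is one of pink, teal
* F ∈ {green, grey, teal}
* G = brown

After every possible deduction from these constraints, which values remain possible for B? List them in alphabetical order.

green, grey

D has just one choice, so D = pink. Strike pink from C, E.
E's domain is down to {teal}, so E = teal. Remove teal from C, F.
G's domain is down to {brown}, so G = brown.
That leaves C = red. Eliminate red elsewhere: A.
The 3 still-open variables draw from only 3 values {green, grey, white}, so each is used; only A can be white, hence A = white.
No further eliminations apply; B can still be any of green, grey.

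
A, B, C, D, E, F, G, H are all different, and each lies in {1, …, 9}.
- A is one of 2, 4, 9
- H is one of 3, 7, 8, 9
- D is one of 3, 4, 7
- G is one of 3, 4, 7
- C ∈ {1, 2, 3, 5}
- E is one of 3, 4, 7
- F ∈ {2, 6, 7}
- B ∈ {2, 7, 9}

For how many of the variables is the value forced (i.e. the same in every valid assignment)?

2

The 3 variables D, E, G are confined to {3, 4, 7}, which locks those values in; drop them from A, B, C, F, H.
A and B between them cover only {2, 9} — a naked pair. Remove those values from C, F, H.
F's domain is down to {6}, so F = 6.
H must be 8 (only option left).
Determined: F=6, H=8. The other variables each still have more than one consistent value. That makes 2.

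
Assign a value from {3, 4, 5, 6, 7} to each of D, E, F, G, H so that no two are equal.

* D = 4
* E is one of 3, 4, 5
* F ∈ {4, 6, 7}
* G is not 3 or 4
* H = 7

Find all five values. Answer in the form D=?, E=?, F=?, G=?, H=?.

D has just one choice, so D = 4. So E, F can't be 4.
That leaves H = 7. So F, G can't be 7.
F has just one choice, so F = 6. So G can't be 6.
G's domain is down to {5}, so G = 5. So E can't be 5.
E's domain is down to {3}, so E = 3.

D=4, E=3, F=6, G=5, H=7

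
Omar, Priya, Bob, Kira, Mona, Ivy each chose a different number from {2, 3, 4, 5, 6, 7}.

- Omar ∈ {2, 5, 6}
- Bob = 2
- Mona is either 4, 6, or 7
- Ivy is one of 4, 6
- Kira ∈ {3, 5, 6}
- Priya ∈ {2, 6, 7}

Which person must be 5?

Bob must be 2 (only option left). Remove 2 from Omar, Priya.
Among the 5 still-open variables, 3 fits only Kira (and all 5 values in {3, 4, 5, 6, 7} must be used), so Kira = 3.
Among the 4 still-open variables, 5 fits only Omar (and all 4 values in {4, 5, 6, 7} must be used), so Omar = 5.

Omar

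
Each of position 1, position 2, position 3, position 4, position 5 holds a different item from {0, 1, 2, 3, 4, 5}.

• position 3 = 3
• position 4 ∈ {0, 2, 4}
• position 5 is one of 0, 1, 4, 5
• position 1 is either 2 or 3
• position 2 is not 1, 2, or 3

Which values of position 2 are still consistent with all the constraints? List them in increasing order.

0, 4, 5

position 3 must be 3 (only option left). Strike 3 from position 1.
position 1 must be 2 (only option left). Remove 2 from position 4.
No further eliminations apply; position 2 can still be any of 0, 4, 5.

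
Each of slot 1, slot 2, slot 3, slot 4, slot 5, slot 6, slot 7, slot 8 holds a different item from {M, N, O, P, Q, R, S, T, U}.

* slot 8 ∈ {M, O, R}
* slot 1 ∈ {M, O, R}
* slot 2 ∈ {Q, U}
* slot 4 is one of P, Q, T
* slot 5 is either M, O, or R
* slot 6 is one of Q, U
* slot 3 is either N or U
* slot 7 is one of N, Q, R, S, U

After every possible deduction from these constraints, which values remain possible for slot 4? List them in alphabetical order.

slot 2 and slot 6 between them cover only {Q, U} — a naked pair. Remove those values from slot 3, slot 4, slot 7.
That leaves slot 3 = N. Remove N from slot 7.
slot 1, slot 5, slot 8 share exactly the 3 values {M, O, R}; by pigeonhole those values go to them, so strike M, O, R from slot 7.
slot 7's domain is down to {S}, so slot 7 = S.
No further eliminations apply; slot 4 can still be any of P, T.

P, T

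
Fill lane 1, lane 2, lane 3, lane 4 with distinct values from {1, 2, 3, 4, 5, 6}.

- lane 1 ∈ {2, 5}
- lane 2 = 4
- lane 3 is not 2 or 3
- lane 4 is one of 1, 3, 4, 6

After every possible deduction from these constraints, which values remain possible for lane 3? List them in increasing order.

lane 2 must be 4 (only option left). Strike 4 from lane 3, lane 4.
No further eliminations apply; lane 3 can still be any of 1, 5, 6.

1, 5, 6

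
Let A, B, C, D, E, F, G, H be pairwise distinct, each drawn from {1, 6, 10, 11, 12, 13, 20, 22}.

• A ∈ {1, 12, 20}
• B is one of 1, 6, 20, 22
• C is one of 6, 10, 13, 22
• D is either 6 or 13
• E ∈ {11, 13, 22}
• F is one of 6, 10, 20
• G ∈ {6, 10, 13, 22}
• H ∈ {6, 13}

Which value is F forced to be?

Among the 8 variables, 11 fits only E (and all 8 values in {1, 6, 10, 11, 12, 13, 20, 22} must be used), so E = 11.
Among the 7 still-open variables, 12 fits only A (and all 7 values in {1, 6, 10, 12, 13, 20, 22} must be used), so A = 12.
The 6 still-open variables draw from only 6 values {1, 6, 10, 13, 20, 22}, so each is used; only B can be 1, hence B = 1.
Among the 5 still-open variables, 20 fits only F (and all 5 values in {6, 10, 13, 20, 22} must be used), so F = 20.

20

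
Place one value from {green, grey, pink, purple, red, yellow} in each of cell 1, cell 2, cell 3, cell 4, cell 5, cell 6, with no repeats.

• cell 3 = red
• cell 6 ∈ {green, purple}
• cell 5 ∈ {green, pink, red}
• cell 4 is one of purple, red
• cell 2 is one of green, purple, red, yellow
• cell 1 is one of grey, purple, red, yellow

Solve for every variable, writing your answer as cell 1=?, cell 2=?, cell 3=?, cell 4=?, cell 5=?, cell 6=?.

cell 3 has just one choice, so cell 3 = red. Eliminate red elsewhere: cell 1, cell 2, cell 4, cell 5.
That leaves cell 4 = purple. So cell 1, cell 2, cell 6 can't be purple.
cell 6 must be green (only option left). So cell 2, cell 5 can't be green.
cell 2's domain is down to {yellow}, so cell 2 = yellow. Remove yellow from cell 1.
That leaves cell 5 = pink.
That leaves cell 1 = grey.

cell 1=grey, cell 2=yellow, cell 3=red, cell 4=purple, cell 5=pink, cell 6=green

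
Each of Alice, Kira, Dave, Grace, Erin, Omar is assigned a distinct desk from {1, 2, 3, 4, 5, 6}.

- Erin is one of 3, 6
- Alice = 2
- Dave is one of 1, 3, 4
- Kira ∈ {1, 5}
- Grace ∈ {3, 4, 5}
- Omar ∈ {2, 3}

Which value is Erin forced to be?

Alice's domain is down to {2}, so Alice = 2. Strike 2 from Omar.
Omar's domain is down to {3}, so Omar = 3. Eliminate 3 elsewhere: Dave, Grace, Erin.
So Erin = 6.

6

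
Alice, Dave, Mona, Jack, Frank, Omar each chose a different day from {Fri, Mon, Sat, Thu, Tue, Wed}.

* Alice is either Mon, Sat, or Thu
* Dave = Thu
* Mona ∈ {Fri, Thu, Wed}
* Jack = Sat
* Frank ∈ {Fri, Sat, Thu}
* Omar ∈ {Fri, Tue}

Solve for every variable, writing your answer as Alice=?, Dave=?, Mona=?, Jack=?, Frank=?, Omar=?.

Alice=Mon, Dave=Thu, Mona=Wed, Jack=Sat, Frank=Fri, Omar=Tue

Dave has just one choice, so Dave = Thu. Eliminate Thu elsewhere: Alice, Mona, Frank.
Jack must be Sat (only option left). So Alice, Frank can't be Sat.
Frank has just one choice, so Frank = Fri. Strike Fri from Mona, Omar.
Omar has just one choice, so Omar = Tue.
Alice has just one choice, so Alice = Mon.
Mona has just one choice, so Mona = Wed.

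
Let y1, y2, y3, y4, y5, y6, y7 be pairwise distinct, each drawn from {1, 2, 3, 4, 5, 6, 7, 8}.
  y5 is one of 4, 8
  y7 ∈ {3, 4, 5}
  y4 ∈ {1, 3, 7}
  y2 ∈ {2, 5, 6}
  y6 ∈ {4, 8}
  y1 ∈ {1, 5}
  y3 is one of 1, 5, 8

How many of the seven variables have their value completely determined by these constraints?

The 2 variables y5 and y6 are confined to {4, 8}, which locks those values in; drop them from y3, y7.
y1 and y3 share exactly the 2 values {1, 5}; by pigeonhole those values go to them, so strike 1, 5 from y2, y4, y7.
y7 must be 3 (only option left). So y4 can't be 3.
That leaves y4 = 7.
Determined: y4=7, y7=3. The other variables each still have more than one consistent value. That makes 2.

2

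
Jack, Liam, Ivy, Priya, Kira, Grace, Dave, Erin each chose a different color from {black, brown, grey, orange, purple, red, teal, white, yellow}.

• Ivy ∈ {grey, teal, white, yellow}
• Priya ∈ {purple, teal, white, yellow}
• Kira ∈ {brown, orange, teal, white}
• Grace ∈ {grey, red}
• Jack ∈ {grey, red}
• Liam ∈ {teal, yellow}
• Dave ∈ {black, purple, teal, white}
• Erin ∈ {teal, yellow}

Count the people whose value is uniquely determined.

The 2 variables Jack and Grace are confined to {grey, red}, which locks those values in; drop them from Ivy.
Liam and Erin between them cover only {teal, yellow} — a naked pair. Remove those values from Ivy, Priya, Kira, Dave.
Ivy must be white (only option left). So Priya, Kira, Dave can't be white.
Priya's domain is down to {purple}, so Priya = purple. Eliminate purple elsewhere: Dave.
Dave has just one choice, so Dave = black.
Determined: Ivy=white, Priya=purple, Dave=black. The other people each still have more than one consistent value. That makes 3.

3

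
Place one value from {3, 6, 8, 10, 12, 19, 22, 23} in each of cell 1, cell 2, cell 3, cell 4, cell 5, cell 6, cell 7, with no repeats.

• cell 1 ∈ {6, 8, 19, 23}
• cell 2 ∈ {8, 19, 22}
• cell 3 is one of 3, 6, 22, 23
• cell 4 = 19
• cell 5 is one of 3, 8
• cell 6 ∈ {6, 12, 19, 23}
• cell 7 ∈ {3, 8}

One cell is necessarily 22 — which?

cell 4 must be 19 (only option left). Strike 19 from cell 1, cell 2, cell 6.
The 6 still-open variables draw from only 6 values {3, 6, 8, 12, 22, 23}, so each is used; only cell 6 can be 12, hence cell 6 = 12.
cell 5 and cell 7 share exactly the 2 values {3, 8}; by pigeonhole those values go to them, so strike 3, 8 from cell 1, cell 2, cell 3.
So 22 goes to cell 2.

cell 2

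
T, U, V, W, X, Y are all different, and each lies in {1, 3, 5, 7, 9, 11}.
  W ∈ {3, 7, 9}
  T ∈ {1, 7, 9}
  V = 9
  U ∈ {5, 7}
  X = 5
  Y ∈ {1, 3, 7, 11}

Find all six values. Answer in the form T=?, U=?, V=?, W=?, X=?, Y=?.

T=1, U=7, V=9, W=3, X=5, Y=11

V must be 9 (only option left). So T, W can't be 9.
That leaves X = 5. Eliminate 5 elsewhere: U.
U must be 7 (only option left). Remove 7 from T, W, Y.
W must be 3 (only option left). Eliminate 3 elsewhere: Y.
T must be 1 (only option left). Eliminate 1 elsewhere: Y.
Y's domain is down to {11}, so Y = 11.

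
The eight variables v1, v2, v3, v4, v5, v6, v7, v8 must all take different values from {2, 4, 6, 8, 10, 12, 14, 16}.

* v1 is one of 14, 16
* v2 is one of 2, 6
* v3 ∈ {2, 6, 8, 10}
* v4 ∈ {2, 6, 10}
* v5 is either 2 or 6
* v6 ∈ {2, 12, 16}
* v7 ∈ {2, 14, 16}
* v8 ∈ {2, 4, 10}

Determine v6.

Among the 8 variables, 4 fits only v8 (and all 8 values in {2, 4, 6, 8, 10, 12, 14, 16} must be used), so v8 = 4.
The 7 still-open variables draw from only 7 values {2, 6, 8, 10, 12, 14, 16}, so each is used; only v3 can be 8, hence v3 = 8.
The 6 still-open variables draw from only 6 values {2, 6, 10, 12, 14, 16}, so each is used; only v4 can be 10, hence v4 = 10.
Among the 5 still-open variables, 12 fits only v6 (and all 5 values in {2, 6, 12, 14, 16} must be used), so v6 = 12.

12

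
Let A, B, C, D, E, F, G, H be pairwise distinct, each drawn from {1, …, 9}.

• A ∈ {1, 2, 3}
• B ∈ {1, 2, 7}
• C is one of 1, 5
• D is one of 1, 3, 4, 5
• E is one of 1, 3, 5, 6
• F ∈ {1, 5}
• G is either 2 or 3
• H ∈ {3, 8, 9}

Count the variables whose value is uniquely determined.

3

The 2 variables C and F are confined to {1, 5}, which locks those values in; drop them from A, B, D, E.
A and G share exactly the 2 values {2, 3}; by pigeonhole those values go to them, so strike 2, 3 from B, D, E, H.
That leaves B = 7.
D must be 4 (only option left).
E has just one choice, so E = 6.
Determined: B=7, D=4, E=6. The other variables each still have more than one consistent value. That makes 3.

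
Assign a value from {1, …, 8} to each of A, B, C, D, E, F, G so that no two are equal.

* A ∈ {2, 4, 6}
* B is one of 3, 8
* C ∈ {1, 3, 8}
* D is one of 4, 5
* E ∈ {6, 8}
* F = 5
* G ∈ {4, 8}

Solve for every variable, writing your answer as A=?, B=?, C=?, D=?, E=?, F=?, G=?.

F's domain is down to {5}, so F = 5. Strike 5 from D.
D must be 4 (only option left). So A, G can't be 4.
That leaves G = 8. Eliminate 8 elsewhere: B, C, E.
That leaves B = 3. So C can't be 3.
C has just one choice, so C = 1.
E has just one choice, so E = 6. Eliminate 6 elsewhere: A.
That leaves A = 2.

A=2, B=3, C=1, D=4, E=6, F=5, G=8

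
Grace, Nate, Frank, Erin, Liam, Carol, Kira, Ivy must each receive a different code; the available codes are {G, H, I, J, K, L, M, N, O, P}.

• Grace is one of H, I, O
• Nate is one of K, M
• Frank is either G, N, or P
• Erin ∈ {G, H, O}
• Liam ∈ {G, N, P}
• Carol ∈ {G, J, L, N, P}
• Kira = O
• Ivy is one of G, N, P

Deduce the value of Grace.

Kira must be O (only option left). Remove O from Grace, Erin.
Frank, Liam, Ivy share exactly the 3 values {G, N, P}; by pigeonhole those values go to them, so strike G, N, P from Erin, Carol.
Erin must be H (only option left). So Grace can't be H.
So Grace = I.

I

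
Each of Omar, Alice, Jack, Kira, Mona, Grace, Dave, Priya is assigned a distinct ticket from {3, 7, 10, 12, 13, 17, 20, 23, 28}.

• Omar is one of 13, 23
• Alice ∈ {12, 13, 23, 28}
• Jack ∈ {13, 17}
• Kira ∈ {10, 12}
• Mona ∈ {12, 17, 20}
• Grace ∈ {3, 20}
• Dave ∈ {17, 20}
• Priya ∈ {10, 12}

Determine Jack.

13

The 8 variables together cover exactly {3, 10, 12, 13, 17, 20, 23, 28} — 8 values for 8 variables — and 3 appears only in Grace's list, so Grace = 3.
The 7 still-open variables together cover exactly {10, 12, 13, 17, 20, 23, 28} — 7 values for 7 variables — and 28 appears only in Alice's list, so Alice = 28.
The 6 still-open variables together cover exactly {10, 12, 13, 17, 20, 23} — 6 values for 6 variables — and 23 appears only in Omar's list, so Omar = 23.
The 5 still-open variables together cover exactly {10, 12, 13, 17, 20} — 5 values for 5 variables — and 13 appears only in Jack's list, so Jack = 13.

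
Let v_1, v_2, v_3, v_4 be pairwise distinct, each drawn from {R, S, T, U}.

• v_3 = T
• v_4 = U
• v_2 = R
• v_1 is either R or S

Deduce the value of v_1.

v_2 has just one choice, so v_2 = R. So v_1 can't be R.
So v_1 = S.

S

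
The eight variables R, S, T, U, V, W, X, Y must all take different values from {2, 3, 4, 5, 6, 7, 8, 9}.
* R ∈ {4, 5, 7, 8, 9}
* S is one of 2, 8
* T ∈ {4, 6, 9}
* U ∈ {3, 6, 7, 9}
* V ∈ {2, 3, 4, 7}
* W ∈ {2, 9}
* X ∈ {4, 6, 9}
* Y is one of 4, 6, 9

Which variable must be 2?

Among the 8 variables, 5 fits only R (and all 8 values in {2, 3, 4, 5, 6, 7, 8, 9} must be used), so R = 5.
The 7 still-open variables together cover exactly {2, 3, 4, 6, 7, 8, 9} — 7 values for 7 variables — and 8 appears only in S's list, so S = 8.
The 3 variables T, X, Y are confined to {4, 6, 9}, which locks those values in; drop them from U, V, W.
So 2 goes to W.

W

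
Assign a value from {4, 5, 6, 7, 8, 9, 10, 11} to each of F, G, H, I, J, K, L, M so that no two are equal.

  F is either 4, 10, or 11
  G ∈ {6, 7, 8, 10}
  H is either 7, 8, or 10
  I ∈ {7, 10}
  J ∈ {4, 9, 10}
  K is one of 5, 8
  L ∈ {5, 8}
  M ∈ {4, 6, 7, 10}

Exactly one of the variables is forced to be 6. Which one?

G

The 8 variables draw from only 8 values {4, 5, 6, 7, 8, 9, 10, 11}, so each is used; only J can be 9, hence J = 9.
The 7 still-open variables together cover exactly {4, 5, 6, 7, 8, 10, 11} — 7 values for 7 variables — and 11 appears only in F's list, so F = 11.
The 6 still-open variables together cover exactly {4, 5, 6, 7, 8, 10} — 6 values for 6 variables — and 4 appears only in M's list, so M = 4.
The 5 still-open variables together cover exactly {5, 6, 7, 8, 10} — 5 values for 5 variables — and 6 appears only in G's list, so G = 6.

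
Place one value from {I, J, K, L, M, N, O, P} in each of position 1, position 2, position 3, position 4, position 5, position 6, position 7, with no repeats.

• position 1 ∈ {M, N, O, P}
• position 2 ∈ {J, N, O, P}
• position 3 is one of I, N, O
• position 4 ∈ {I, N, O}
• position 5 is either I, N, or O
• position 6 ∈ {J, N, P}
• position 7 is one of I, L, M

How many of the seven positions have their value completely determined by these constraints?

2

The 7 variables draw from only 7 values {I, J, L, M, N, O, P}, so each is used; only position 7 can be L, hence position 7 = L.
The 6 still-open variables together cover exactly {I, J, M, N, O, P} — 6 values for 6 variables — and M appears only in position 1's list, so position 1 = M.
position 3, position 4, position 5 between them cover only {I, N, O} — a naked triple. Remove those values from position 2, position 6.
Determined: position 1=M, position 7=L. The other positions each still have more than one consistent value. That makes 2.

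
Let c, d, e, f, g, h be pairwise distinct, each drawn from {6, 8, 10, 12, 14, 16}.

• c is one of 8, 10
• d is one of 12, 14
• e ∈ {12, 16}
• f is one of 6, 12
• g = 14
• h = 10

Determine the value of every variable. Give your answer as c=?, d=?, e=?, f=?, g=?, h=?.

g has just one choice, so g = 14. Strike 14 from d.
h's domain is down to {10}, so h = 10. So c can't be 10.
c must be 8 (only option left).
That leaves d = 12. So e, f can't be 12.
That leaves e = 16.
f's domain is down to {6}, so f = 6.

c=8, d=12, e=16, f=6, g=14, h=10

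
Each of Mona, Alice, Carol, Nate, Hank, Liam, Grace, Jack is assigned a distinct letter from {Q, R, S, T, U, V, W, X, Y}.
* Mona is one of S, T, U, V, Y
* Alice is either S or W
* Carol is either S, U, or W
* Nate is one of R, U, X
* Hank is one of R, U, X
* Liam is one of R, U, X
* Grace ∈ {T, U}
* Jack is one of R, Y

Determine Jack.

Among the 8 variables, V fits only Mona (and all 8 values in {R, S, T, U, V, W, X, Y} must be used), so Mona = V.
The 7 still-open variables together cover exactly {R, S, T, U, W, X, Y} — 7 values for 7 variables — and T appears only in Grace's list, so Grace = T.
The 6 still-open variables together cover exactly {R, S, U, W, X, Y} — 6 values for 6 variables — and Y appears only in Jack's list, so Jack = Y.

Y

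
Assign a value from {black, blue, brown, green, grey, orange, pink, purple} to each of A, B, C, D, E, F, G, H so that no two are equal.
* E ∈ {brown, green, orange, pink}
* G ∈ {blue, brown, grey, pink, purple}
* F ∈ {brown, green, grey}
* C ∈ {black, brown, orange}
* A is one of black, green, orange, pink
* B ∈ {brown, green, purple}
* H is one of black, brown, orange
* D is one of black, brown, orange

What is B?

purple

Among the 8 variables, blue fits only G (and all 8 values in {black, blue, brown, green, grey, orange, pink, purple} must be used), so G = blue.
The 7 still-open variables draw from only 7 values {black, brown, green, grey, orange, pink, purple}, so each is used; only F can be grey, hence F = grey.
The 6 still-open variables draw from only 6 values {black, brown, green, orange, pink, purple}, so each is used; only B can be purple, hence B = purple.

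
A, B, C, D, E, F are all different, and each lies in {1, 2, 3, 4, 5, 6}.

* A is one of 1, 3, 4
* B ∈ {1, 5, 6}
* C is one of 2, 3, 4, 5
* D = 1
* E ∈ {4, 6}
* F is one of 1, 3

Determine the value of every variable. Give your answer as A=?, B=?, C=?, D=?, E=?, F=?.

A=4, B=5, C=2, D=1, E=6, F=3

D must be 1 (only option left). Remove 1 from A, B, F.
F's domain is down to {3}, so F = 3. Eliminate 3 elsewhere: A, C.
A has just one choice, so A = 4. Strike 4 from C, E.
E has just one choice, so E = 6. So B can't be 6.
B's domain is down to {5}, so B = 5. Strike 5 from C.
That leaves C = 2.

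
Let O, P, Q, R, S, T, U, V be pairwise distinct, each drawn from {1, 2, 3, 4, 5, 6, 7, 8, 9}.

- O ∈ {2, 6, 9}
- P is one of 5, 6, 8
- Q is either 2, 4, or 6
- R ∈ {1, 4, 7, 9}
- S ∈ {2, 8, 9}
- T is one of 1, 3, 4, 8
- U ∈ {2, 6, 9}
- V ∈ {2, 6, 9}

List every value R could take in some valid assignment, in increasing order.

1, 7

The 3 variables O, U, V are confined to {2, 6, 9}, which locks those values in; drop them from P, Q, R, S.
Q's domain is down to {4}, so Q = 4. Strike 4 from R, T.
S's domain is down to {8}, so S = 8. Eliminate 8 elsewhere: P, T.
P's domain is down to {5}, so P = 5.
No further eliminations apply; R can still be any of 1, 7.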